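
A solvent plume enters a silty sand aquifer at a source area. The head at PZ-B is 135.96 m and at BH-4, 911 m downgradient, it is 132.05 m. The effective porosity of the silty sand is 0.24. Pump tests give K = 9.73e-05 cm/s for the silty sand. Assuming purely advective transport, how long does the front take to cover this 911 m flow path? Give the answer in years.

1660

Convert K: 9.73e-05 cm/s × 864 = 0.08407 m/day.
Hydraulic gradient i = (135.96 − 132.05) / 911 = 3.91 / 911 = 0.004292.
Darcy flux q = K · i = 0.08407 × 0.004292 = 0.0003608 m/day.
Seepage velocity v = q / n_e = 0.0003608 / 0.24 = 0.001503 m/day.
Travel time t = L / v = 911 / 0.001503 = 6.060e+05 days = 1659 years.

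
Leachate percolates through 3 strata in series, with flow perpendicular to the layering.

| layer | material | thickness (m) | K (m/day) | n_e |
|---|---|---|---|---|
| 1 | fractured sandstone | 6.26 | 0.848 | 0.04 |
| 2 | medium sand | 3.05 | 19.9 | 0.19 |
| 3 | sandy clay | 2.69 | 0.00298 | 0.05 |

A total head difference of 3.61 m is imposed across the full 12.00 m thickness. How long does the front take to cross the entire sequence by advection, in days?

With flow normal to the layers, continuity requires the same specific discharge q through every layer.
Σ(b_i/K_i) = 6.26/0.848 + 3.05/19.9 + 2.69/0.00298 = 910.2 d.
q = Δh / Σ(b_i/K_i) = 3.61 / 910.2 = 0.003966 m/day.
In each layer the seepage velocity is v_i = q/n_i, so the layer transit time is t_i = b_i·n_i / q:
  layer 1 (fractured sandstone): t_1 = 6.26 × 0.04 / 0.003966 = 63.14 d
  layer 2 (medium sand): t_2 = 3.05 × 0.19 / 0.003966 = 146.1 d
  layer 3 (sandy clay): t_3 = 2.69 × 0.05 / 0.003966 = 33.91 d
Total t = Σ t_i = 243.2 days.

243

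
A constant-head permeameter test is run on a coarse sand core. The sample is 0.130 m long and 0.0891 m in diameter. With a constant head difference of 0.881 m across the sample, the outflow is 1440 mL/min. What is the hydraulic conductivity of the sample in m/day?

Cross-sectional area A = π·(d/2)² = π × (0.0891/2)² = 0.006235 m².
Convert discharge: 1440 mL/min = 2.400e-05 m³/s.
Darcy's law rearranged: K = Q·L / (A·Δh) = 2.400e-05 × 0.130 / (0.006235 × 0.881) = 0.0005680 m/s = 49.07 m/day.

49.1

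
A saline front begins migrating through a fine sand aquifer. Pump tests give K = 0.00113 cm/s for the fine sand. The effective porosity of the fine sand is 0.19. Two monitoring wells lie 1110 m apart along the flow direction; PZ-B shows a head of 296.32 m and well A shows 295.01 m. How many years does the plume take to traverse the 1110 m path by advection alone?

Convert K: 0.00113 cm/s × 864 = 0.9763 m/day.
Hydraulic gradient i = (296.32 − 295.01) / 1110 = 1.31 / 1110 = 0.001180.
Darcy flux q = K · i = 0.9763 × 0.001180 = 0.001152 m/day.
Seepage velocity v = q / n_e = 0.001152 / 0.19 = 0.006064 m/day.
Travel time t = L / v = 1110 / 0.006064 = 1.830e+05 days = 501.1 years.

501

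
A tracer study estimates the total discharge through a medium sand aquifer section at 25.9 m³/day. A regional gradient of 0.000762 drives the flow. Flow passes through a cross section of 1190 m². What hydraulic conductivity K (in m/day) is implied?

28.6

Hydraulic gradient i = 0.000762.
From Q = K·A·i, K = Q / (A·i) = 25.9 / (1190 × 0.0007620) = 28.56 m/day.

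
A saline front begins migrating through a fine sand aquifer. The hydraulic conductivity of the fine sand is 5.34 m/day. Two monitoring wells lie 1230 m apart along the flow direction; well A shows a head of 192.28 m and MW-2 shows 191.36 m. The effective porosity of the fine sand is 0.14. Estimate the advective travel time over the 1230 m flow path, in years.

118

Hydraulic gradient i = (192.28 − 191.36) / 1230 = 0.92 / 1230 = 0.0007480.
Darcy flux q = K · i = 5.340 × 0.0007480 = 0.003994 m/day.
Seepage velocity v = q / n_e = 0.003994 / 0.14 = 0.02853 m/day.
Travel time t = L / v = 1230 / 0.02853 = 43113 days = 118.0 years.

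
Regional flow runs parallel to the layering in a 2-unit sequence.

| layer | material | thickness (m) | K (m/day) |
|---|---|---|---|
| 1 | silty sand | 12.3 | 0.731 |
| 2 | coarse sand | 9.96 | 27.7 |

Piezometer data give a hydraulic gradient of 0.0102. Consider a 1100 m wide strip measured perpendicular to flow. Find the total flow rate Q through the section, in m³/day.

Flow is parallel to layering, so each bed carries its own Darcy discharge and the transmissivities add.
Σ(K_i·b_i) = 0.731×12.3 + 27.7×9.96 = 284.9 m²/day.
Hydraulic gradient i = 0.0102.
Q = Σ(K_i·b_i) · W · i = 284.9 × 1100 × 0.01020 = 3196 m³/day.

3200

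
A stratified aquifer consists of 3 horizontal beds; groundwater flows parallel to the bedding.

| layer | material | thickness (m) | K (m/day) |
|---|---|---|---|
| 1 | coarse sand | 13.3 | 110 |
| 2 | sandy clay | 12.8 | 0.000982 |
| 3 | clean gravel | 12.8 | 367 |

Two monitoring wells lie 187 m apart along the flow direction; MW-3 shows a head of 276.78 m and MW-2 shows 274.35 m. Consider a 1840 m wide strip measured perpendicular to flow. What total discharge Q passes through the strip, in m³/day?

147000

Flow is parallel to layering, so each bed carries its own Darcy discharge and the transmissivities add.
Σ(K_i·b_i) = 110×13.3 + 0.000982×12.8 + 367×12.8 = 6161 m²/day.
Hydraulic gradient i = (276.78 − 274.35) / 187 = 2.43 / 187 = 0.01299.
Q = Σ(K_i·b_i) · W · i = 6161 × 1840 × 0.01299 = 1.473e+05 m³/day.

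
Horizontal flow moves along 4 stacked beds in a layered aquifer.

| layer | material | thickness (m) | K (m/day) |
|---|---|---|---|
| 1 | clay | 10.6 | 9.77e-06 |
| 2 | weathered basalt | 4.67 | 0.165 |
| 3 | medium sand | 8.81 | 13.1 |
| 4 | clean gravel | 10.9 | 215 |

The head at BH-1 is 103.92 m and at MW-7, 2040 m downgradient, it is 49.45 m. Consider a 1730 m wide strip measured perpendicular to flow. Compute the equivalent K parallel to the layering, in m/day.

Flow is parallel to layering, so each bed carries its own Darcy discharge and the transmissivities add.
Σ(K_i·b_i) = 9.77e-06×10.6 + 0.165×4.67 + 13.1×8.81 + 215×10.9 = 2460 m²/day.
Total thickness b = 34.98 m, so K_eq = Σ(K_i·b_i)/b = 70.32 m/day.

70.3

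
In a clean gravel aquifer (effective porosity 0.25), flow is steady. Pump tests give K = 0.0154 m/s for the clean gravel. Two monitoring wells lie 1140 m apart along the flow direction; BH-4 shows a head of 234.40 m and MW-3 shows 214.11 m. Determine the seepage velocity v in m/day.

94.7

Convert K: 0.0154 m/s × 86400 = 1331 m/day.
Hydraulic gradient i = (234.40 − 214.11) / 1140 = 20.29 / 1140 = 0.01780.
Darcy flux q = K · i = 1331 × 0.01780 = 23.68 m/day.
Seepage velocity v = q / n_e = 23.68 / 0.25 = 94.73 m/day.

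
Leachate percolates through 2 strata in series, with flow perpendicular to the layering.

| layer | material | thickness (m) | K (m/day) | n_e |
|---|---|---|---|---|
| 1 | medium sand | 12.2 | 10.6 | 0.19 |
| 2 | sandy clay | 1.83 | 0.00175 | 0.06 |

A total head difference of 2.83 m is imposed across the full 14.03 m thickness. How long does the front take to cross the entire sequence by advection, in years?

2.46

With flow normal to the layers, continuity requires the same specific discharge q through every layer.
Σ(b_i/K_i) = 12.2/10.6 + 1.83/0.00175 = 1047 d.
q = Δh / Σ(b_i/K_i) = 2.83 / 1047 = 0.002703 m/day.
In each layer the seepage velocity is v_i = q/n_i, so the layer transit time is t_i = b_i·n_i / q:
  layer 1 (medium sand): t_1 = 12.2 × 0.19 / 0.002703 = 857.5 d
  layer 2 (sandy clay): t_2 = 1.83 × 0.06 / 0.002703 = 40.62 d
Total t = Σ t_i = 898.1 days = 2.459 years.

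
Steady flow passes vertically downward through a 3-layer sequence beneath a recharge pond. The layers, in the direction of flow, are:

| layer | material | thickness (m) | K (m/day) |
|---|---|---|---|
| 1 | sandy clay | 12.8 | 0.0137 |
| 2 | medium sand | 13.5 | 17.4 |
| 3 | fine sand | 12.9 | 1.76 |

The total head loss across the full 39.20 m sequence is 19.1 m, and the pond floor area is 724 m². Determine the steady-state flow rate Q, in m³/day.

14.7

Flow is perpendicular to layering, so the layers act in series and the equivalent K is the thickness-weighted harmonic mean.
Total thickness L = 12.8 + 13.5 + 12.9 = 39.20 m.
Σ(b_i/K_i) = 12.8/0.0137 + 13.5/17.4 + 12.9/1.76 = 942.4 d.
K_eq = L / Σ(b_i/K_i) = 39.20 / 942.4 = 0.04160 m/day.
Q = K_eq · A · (Δh/L) = 0.04160 × 724 × (19.1/39.20) = 14.67 m³/day.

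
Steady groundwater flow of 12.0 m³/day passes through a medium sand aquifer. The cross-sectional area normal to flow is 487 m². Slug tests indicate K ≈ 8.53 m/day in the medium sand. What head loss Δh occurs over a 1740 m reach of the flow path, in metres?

5.03

From Q = K·A·i, i = Q / (K·A) = 12.0 / (8.530 × 487.0) = 0.002889.
Head loss Δh = i · L = 0.002889 × 1740 = 5.026 m.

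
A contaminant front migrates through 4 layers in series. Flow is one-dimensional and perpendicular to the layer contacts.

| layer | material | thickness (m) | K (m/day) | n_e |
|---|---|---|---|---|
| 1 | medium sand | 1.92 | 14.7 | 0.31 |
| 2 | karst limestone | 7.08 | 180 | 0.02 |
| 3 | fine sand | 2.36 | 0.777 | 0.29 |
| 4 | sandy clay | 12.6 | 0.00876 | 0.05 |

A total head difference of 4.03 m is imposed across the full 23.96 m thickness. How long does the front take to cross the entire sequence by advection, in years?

With flow normal to the layers, continuity requires the same specific discharge q through every layer.
Σ(b_i/K_i) = 1.92/14.7 + 7.08/180 + 2.36/0.777 + 12.6/0.00876 = 1442 d.
q = Δh / Σ(b_i/K_i) = 4.03 / 1442 = 0.002796 m/day.
In each layer the seepage velocity is v_i = q/n_i, so the layer transit time is t_i = b_i·n_i / q:
  layer 1 (medium sand): t_1 = 1.92 × 0.31 / 0.002796 = 212.9 d
  layer 2 (karst limestone): t_2 = 7.08 × 0.02 / 0.002796 = 50.65 d
  layer 3 (fine sand): t_3 = 2.36 × 0.29 / 0.002796 = 244.8 d
  layer 4 (sandy clay): t_4 = 12.6 × 0.05 / 0.002796 = 225.4 d
Total t = Σ t_i = 733.7 days = 2.009 years.

2.01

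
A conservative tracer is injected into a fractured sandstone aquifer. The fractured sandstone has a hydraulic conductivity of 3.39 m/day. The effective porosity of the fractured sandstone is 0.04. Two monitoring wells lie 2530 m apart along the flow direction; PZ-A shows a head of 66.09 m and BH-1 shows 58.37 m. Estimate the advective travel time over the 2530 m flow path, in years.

26.8

Hydraulic gradient i = (66.09 − 58.37) / 2530 = 7.72 / 2530 = 0.003051.
Darcy flux q = K · i = 3.390 × 0.003051 = 0.01034 m/day.
Seepage velocity v = q / n_e = 0.01034 / 0.04 = 0.2586 m/day.
Travel time t = L / v = 2530 / 0.2586 = 9783 days = 26.79 years.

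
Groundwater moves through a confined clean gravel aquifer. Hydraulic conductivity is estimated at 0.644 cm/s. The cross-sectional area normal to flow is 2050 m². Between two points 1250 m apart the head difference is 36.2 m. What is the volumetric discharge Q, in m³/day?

33000

Convert K: 0.644 cm/s × 864 = 556.4 m/day.
Hydraulic gradient i = Δh / L = 36.2 / 1250 = 0.02896.
Darcy's law: Q = K · A · i = 556.4 × 2050 × 0.02896 = 33033 m³/day.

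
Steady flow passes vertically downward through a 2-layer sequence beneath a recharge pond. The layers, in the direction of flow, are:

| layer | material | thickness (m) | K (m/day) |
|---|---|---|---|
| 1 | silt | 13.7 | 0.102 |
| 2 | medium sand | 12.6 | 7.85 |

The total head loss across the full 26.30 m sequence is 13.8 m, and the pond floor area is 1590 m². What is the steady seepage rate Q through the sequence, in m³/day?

161

Flow is perpendicular to layering, so the layers act in series and the equivalent K is the thickness-weighted harmonic mean.
Total thickness L = 13.7 + 12.6 = 26.30 m.
Σ(b_i/K_i) = 13.7/0.102 + 12.6/7.85 = 135.9 d.
K_eq = L / Σ(b_i/K_i) = 26.30 / 135.9 = 0.1935 m/day.
Q = K_eq · A · (Δh/L) = 0.1935 × 1590 × (13.8/26.30) = 161.4 m³/day.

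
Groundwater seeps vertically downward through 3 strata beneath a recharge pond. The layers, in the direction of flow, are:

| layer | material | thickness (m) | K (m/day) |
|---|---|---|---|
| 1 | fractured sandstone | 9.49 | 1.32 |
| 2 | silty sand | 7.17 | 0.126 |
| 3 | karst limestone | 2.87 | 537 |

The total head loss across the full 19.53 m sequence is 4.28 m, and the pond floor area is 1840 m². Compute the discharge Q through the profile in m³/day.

Flow is perpendicular to layering, so the layers act in series and the equivalent K is the thickness-weighted harmonic mean.
Total thickness L = 9.49 + 7.17 + 2.87 = 19.53 m.
Σ(b_i/K_i) = 9.49/1.32 + 7.17/0.126 + 2.87/537 = 64.10 d.
K_eq = L / Σ(b_i/K_i) = 19.53 / 64.10 = 0.3047 m/day.
Q = K_eq · A · (Δh/L) = 0.3047 × 1840 × (4.28/19.53) = 122.9 m³/day.

123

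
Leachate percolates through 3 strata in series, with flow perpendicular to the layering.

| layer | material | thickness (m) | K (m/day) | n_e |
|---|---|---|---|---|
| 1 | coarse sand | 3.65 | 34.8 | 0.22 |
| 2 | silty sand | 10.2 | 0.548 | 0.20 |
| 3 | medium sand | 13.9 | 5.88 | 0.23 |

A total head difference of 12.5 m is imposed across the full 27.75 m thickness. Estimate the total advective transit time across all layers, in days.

With flow normal to the layers, continuity requires the same specific discharge q through every layer.
Σ(b_i/K_i) = 3.65/34.8 + 10.2/0.548 + 13.9/5.88 = 21.08 d.
q = Δh / Σ(b_i/K_i) = 12.5 / 21.08 = 0.5929 m/day.
In each layer the seepage velocity is v_i = q/n_i, so the layer transit time is t_i = b_i·n_i / q:
  layer 1 (coarse sand): t_1 = 3.65 × 0.22 / 0.5929 = 1.354 d
  layer 2 (silty sand): t_2 = 10.2 × 0.20 / 0.5929 = 3.441 d
  layer 3 (medium sand): t_3 = 13.9 × 0.23 / 0.5929 = 5.392 d
Total t = Σ t_i = 10.19 days.

10.2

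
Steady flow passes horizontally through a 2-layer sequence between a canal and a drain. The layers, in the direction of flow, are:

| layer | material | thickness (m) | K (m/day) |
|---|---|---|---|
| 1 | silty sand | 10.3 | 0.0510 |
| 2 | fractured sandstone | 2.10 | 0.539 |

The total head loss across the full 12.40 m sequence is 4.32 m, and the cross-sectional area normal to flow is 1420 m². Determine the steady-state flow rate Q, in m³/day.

29.8

Flow is perpendicular to layering, so the layers act in series and the equivalent K is the thickness-weighted harmonic mean.
Total thickness L = 10.3 + 2.10 = 12.40 m.
Σ(b_i/K_i) = 10.3/0.0510 + 2.10/0.539 = 205.9 d.
K_eq = L / Σ(b_i/K_i) = 12.40 / 205.9 = 0.06024 m/day.
Q = K_eq · A · (Δh/L) = 0.06024 × 1420 × (4.32/12.40) = 29.80 m³/day.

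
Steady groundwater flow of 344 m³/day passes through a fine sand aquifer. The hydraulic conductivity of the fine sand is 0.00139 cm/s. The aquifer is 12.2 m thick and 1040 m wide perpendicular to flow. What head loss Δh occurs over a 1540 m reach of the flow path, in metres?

Convert K: 0.00139 cm/s × 864 = 1.201 m/day.
Cross-sectional area A = 1040 × 12.2 = 12688 m².
From Q = K·A·i, i = Q / (K·A) = 344 / (1.201 × 12688) = 0.02258.
Head loss Δh = i · L = 0.02258 × 1540 = 34.77 m.

34.8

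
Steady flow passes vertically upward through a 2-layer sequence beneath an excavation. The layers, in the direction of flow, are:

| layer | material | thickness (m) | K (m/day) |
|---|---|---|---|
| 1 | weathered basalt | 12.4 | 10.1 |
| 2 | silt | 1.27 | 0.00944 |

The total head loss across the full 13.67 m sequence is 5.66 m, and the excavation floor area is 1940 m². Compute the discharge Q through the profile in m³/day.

Flow is perpendicular to layering, so the layers act in series and the equivalent K is the thickness-weighted harmonic mean.
Total thickness L = 12.4 + 1.27 = 13.67 m.
Σ(b_i/K_i) = 12.4/10.1 + 1.27/0.00944 = 135.8 d.
K_eq = L / Σ(b_i/K_i) = 13.67 / 135.8 = 0.1007 m/day.
Q = K_eq · A · (Δh/L) = 0.1007 × 1940 × (5.66/13.67) = 80.88 m³/day.

80.9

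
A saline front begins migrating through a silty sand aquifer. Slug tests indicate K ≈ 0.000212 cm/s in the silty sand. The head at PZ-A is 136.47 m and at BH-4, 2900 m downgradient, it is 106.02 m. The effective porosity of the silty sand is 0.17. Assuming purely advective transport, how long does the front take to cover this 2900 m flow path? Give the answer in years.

Convert K: 0.000212 cm/s × 864 = 0.1832 m/day.
Hydraulic gradient i = (136.47 − 106.02) / 2900 = 30.45 / 2900 = 0.01050.
Darcy flux q = K · i = 0.1832 × 0.01050 = 0.001923 m/day.
Seepage velocity v = q / n_e = 0.001923 / 0.17 = 0.01131 m/day.
Travel time t = L / v = 2900 / 0.01131 = 2.563e+05 days = 701.8 years.

702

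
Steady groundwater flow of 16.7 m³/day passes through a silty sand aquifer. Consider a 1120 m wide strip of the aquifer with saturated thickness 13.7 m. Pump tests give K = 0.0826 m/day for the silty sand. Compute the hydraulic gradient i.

Cross-sectional area A = 1120 × 13.7 = 15344 m².
From Q = K·A·i, i = Q / (K·A) = 16.7 / (0.08260 × 15344) = 0.01318.

0.0132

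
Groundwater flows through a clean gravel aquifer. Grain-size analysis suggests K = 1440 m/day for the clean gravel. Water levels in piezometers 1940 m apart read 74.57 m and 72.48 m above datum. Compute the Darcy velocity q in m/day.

Hydraulic gradient i = (74.57 − 72.48) / 1940 = 2.09 / 1940 = 0.001077.
Specific discharge q = K · i = 1440 × 0.001077 = 1.551 m/day.

1.55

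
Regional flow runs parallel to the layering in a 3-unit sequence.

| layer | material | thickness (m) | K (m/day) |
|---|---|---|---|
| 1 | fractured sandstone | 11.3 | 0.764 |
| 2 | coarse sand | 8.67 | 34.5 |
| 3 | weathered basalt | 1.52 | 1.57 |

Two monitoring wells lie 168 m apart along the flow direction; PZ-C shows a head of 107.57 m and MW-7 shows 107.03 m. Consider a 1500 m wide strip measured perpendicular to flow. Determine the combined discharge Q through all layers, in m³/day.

Flow is parallel to layering, so each bed carries its own Darcy discharge and the transmissivities add.
Σ(K_i·b_i) = 0.764×11.3 + 34.5×8.67 + 1.57×1.52 = 310.1 m²/day.
Hydraulic gradient i = (107.57 − 107.03) / 168 = 0.54 / 168 = 0.003214.
Q = Σ(K_i·b_i) · W · i = 310.1 × 1500 × 0.003214 = 1495 m³/day.

1500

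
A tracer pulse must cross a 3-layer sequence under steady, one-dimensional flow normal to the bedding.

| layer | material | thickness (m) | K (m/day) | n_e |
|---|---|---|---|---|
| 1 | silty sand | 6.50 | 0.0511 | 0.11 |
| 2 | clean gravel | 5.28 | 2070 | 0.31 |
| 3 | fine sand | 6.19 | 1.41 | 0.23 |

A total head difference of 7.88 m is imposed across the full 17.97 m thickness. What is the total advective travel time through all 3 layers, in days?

With flow normal to the layers, continuity requires the same specific discharge q through every layer.
Σ(b_i/K_i) = 6.50/0.0511 + 5.28/2070 + 6.19/1.41 = 131.6 d.
q = Δh / Σ(b_i/K_i) = 7.88 / 131.6 = 0.05988 m/day.
In each layer the seepage velocity is v_i = q/n_i, so the layer transit time is t_i = b_i·n_i / q:
  layer 1 (silty sand): t_1 = 6.50 × 0.11 / 0.05988 = 11.94 d
  layer 2 (clean gravel): t_2 = 5.28 × 0.31 / 0.05988 = 27.33 d
  layer 3 (fine sand): t_3 = 6.19 × 0.23 / 0.05988 = 23.78 d
Total t = Σ t_i = 63.05 days.

63.0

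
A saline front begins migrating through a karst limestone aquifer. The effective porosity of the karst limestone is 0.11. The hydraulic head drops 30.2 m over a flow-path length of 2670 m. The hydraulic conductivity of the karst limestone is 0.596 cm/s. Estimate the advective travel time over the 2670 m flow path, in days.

50.4

Convert K: 0.596 cm/s × 864 = 514.9 m/day.
Hydraulic gradient i = Δh / L = 30.2 / 2670 = 0.01131.
Darcy flux q = K · i = 514.9 × 0.01131 = 5.824 m/day.
Seepage velocity v = q / n_e = 5.824 / 0.11 = 52.95 m/day.
Travel time t = L / v = 2670 / 52.95 = 50.43 days.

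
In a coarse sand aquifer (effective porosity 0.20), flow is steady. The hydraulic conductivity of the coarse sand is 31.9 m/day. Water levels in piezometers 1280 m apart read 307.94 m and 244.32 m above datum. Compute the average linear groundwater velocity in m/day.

Hydraulic gradient i = (307.94 − 244.32) / 1280 = 63.62 / 1280 = 0.04970.
Darcy flux q = K · i = 31.90 × 0.04970 = 1.586 m/day.
Seepage velocity v = q / n_e = 1.586 / 0.20 = 7.928 m/day.

7.93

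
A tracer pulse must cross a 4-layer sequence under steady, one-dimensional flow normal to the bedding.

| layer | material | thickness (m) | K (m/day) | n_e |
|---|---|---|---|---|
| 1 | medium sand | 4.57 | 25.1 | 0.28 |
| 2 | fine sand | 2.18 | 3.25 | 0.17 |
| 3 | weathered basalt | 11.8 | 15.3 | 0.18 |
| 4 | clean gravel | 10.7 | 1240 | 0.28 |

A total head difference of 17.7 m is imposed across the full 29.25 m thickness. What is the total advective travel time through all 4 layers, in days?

With flow normal to the layers, continuity requires the same specific discharge q through every layer.
Σ(b_i/K_i) = 4.57/25.1 + 2.18/3.25 + 11.8/15.3 + 10.7/1240 = 1.633 d.
q = Δh / Σ(b_i/K_i) = 17.7 / 1.633 = 10.84 m/day.
In each layer the seepage velocity is v_i = q/n_i, so the layer transit time is t_i = b_i·n_i / q:
  layer 1 (medium sand): t_1 = 4.57 × 0.28 / 10.84 = 0.1180 d
  layer 2 (fine sand): t_2 = 2.18 × 0.17 / 10.84 = 0.03419 d
  layer 3 (weathered basalt): t_3 = 11.8 × 0.18 / 10.84 = 0.1959 d
  layer 4 (clean gravel): t_4 = 10.7 × 0.28 / 10.84 = 0.2764 d
Total t = Σ t_i = 0.6245 days.

0.625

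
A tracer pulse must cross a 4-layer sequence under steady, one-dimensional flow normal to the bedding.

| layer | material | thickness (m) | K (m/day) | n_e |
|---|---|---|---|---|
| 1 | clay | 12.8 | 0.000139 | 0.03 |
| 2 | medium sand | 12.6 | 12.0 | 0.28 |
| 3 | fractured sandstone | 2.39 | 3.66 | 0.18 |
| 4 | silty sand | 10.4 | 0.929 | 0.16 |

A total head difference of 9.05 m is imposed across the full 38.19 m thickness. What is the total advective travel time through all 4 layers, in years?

167

With flow normal to the layers, continuity requires the same specific discharge q through every layer.
Σ(b_i/K_i) = 12.8/0.000139 + 12.6/12.0 + 2.39/3.66 + 10.4/0.929 = 92099 d.
q = Δh / Σ(b_i/K_i) = 9.05 / 92099 = 9.826e-05 m/day.
In each layer the seepage velocity is v_i = q/n_i, so the layer transit time is t_i = b_i·n_i / q:
  layer 1 (clay): t_1 = 12.8 × 0.03 / 9.826e-05 = 3908 d
  layer 2 (medium sand): t_2 = 12.6 × 0.28 / 9.826e-05 = 35903 d
  layer 3 (fractured sandstone): t_3 = 2.39 × 0.18 / 9.826e-05 = 4378 d
  layer 4 (silty sand): t_4 = 10.4 × 0.16 / 9.826e-05 = 16934 d
Total t = Σ t_i = 61123 days = 167.3 years.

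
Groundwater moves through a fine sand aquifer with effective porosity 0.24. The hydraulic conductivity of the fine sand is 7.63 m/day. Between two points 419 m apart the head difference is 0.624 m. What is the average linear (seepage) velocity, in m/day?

0.0473

Hydraulic gradient i = Δh / L = 0.624 / 419 = 0.001489.
Darcy flux q = K · i = 7.630 × 0.001489 = 0.01136 m/day.
Seepage velocity v = q / n_e = 0.01136 / 0.24 = 0.04735 m/day.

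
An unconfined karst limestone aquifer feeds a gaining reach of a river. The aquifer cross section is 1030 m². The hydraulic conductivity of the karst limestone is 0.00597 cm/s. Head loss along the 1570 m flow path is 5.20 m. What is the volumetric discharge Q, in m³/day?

Convert K: 0.00597 cm/s × 864 = 5.158 m/day.
Hydraulic gradient i = Δh / L = 5.20 / 1570 = 0.003312.
Darcy's law: Q = K · A · i = 5.158 × 1030 × 0.003312 = 17.60 m³/day.

17.6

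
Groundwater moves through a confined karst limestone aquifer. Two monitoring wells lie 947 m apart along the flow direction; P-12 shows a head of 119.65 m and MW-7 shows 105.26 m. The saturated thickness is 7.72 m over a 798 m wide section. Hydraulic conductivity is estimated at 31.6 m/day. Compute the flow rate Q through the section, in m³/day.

Cross-sectional area A = 798 × 7.72 = 6161 m².
Hydraulic gradient i = (119.65 − 105.26) / 947 = 14.39 / 947 = 0.01520.
Darcy's law: Q = K · A · i = 31.60 × 6161 × 0.01520 = 2958 m³/day.

2960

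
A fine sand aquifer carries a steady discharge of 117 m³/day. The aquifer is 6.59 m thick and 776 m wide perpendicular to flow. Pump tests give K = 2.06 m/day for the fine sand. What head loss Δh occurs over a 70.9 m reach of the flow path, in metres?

0.787

Cross-sectional area A = 776 × 6.59 = 5114 m².
From Q = K·A·i, i = Q / (K·A) = 117 / (2.060 × 5114) = 0.01111.
Head loss Δh = i · L = 0.01111 × 70.9 = 0.7874 m.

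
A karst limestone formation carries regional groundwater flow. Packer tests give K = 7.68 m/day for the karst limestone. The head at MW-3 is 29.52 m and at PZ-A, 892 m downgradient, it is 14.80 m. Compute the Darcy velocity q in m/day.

0.127

Hydraulic gradient i = (29.52 − 14.80) / 892 = 14.72 / 892 = 0.01650.
Specific discharge q = K · i = 7.680 × 0.01650 = 0.1267 m/day.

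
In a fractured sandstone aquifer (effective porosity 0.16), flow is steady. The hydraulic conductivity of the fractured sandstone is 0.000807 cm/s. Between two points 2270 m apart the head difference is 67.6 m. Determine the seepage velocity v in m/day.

Convert K: 0.000807 cm/s × 864 = 0.6972 m/day.
Hydraulic gradient i = Δh / L = 67.6 / 2270 = 0.02978.
Darcy flux q = K · i = 0.6972 × 0.02978 = 0.02076 m/day.
Seepage velocity v = q / n_e = 0.02076 / 0.16 = 0.1298 m/day.

0.130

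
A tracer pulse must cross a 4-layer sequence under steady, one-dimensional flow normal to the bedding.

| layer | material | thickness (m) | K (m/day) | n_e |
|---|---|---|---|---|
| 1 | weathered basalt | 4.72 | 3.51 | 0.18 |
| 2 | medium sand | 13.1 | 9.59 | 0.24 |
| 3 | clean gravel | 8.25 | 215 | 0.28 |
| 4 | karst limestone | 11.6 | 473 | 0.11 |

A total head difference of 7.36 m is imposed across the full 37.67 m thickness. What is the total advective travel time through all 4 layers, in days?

2.86

With flow normal to the layers, continuity requires the same specific discharge q through every layer.
Σ(b_i/K_i) = 4.72/3.51 + 13.1/9.59 + 8.25/215 + 11.6/473 = 2.774 d.
q = Δh / Σ(b_i/K_i) = 7.36 / 2.774 = 2.654 m/day.
In each layer the seepage velocity is v_i = q/n_i, so the layer transit time is t_i = b_i·n_i / q:
  layer 1 (weathered basalt): t_1 = 4.72 × 0.18 / 2.654 = 0.3202 d
  layer 2 (medium sand): t_2 = 13.1 × 0.24 / 2.654 = 1.185 d
  layer 3 (clean gravel): t_3 = 8.25 × 0.28 / 2.654 = 0.8705 d
  layer 4 (karst limestone): t_4 = 11.6 × 0.11 / 2.654 = 0.4809 d
Total t = Σ t_i = 2.856 days.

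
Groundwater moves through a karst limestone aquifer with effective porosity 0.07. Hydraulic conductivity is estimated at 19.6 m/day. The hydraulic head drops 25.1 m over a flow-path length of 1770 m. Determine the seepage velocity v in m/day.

3.97

Hydraulic gradient i = Δh / L = 25.1 / 1770 = 0.01418.
Darcy flux q = K · i = 19.60 × 0.01418 = 0.2779 m/day.
Seepage velocity v = q / n_e = 0.2779 / 0.07 = 3.971 m/day.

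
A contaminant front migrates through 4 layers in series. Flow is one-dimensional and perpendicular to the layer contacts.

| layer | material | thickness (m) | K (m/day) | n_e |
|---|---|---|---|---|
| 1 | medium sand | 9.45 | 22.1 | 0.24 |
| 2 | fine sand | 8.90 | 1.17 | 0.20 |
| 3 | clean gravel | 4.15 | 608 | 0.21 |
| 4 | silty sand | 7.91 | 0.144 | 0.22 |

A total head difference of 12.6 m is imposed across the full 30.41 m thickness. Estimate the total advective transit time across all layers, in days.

33.3

With flow normal to the layers, continuity requires the same specific discharge q through every layer.
Σ(b_i/K_i) = 9.45/22.1 + 8.90/1.17 + 4.15/608 + 7.91/0.144 = 62.97 d.
q = Δh / Σ(b_i/K_i) = 12.6 / 62.97 = 0.2001 m/day.
In each layer the seepage velocity is v_i = q/n_i, so the layer transit time is t_i = b_i·n_i / q:
  layer 1 (medium sand): t_1 = 9.45 × 0.24 / 0.2001 = 11.33 d
  layer 2 (fine sand): t_2 = 8.90 × 0.20 / 0.2001 = 8.896 d
  layer 3 (clean gravel): t_3 = 4.15 × 0.21 / 0.2001 = 4.356 d
  layer 4 (silty sand): t_4 = 7.91 × 0.22 / 0.2001 = 8.697 d
Total t = Σ t_i = 33.28 days.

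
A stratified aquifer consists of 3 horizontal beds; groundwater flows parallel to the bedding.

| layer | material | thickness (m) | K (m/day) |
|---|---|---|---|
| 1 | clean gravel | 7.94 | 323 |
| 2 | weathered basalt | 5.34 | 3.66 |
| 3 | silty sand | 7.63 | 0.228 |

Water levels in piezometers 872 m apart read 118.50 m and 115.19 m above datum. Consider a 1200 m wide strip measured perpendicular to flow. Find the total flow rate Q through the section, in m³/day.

11800

Flow is parallel to layering, so each bed carries its own Darcy discharge and the transmissivities add.
Σ(K_i·b_i) = 323×7.94 + 3.66×5.34 + 0.228×7.63 = 2586 m²/day.
Hydraulic gradient i = (118.50 − 115.19) / 872 = 3.31 / 872 = 0.003796.
Q = Σ(K_i·b_i) · W · i = 2586 × 1200 × 0.003796 = 11779 m³/day.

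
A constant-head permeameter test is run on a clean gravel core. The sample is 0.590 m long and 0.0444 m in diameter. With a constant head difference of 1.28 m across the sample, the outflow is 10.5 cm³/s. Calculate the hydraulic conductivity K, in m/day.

Cross-sectional area A = π·(d/2)² = π × (0.0444/2)² = 0.001548 m².
Convert discharge: 10.5 cm³/s = 1.050e-05 m³/s.
Darcy's law rearranged: K = Q·L / (A·Δh) = 1.050e-05 × 0.590 / (0.001548 × 1.28) = 0.003126 m/s = 270.1 m/day.

270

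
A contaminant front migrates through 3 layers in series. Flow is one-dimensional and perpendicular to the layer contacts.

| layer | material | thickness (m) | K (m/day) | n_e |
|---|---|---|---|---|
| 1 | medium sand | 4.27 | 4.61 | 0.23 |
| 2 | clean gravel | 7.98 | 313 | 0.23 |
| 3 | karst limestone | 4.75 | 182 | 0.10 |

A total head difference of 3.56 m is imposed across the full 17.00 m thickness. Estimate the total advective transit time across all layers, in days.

With flow normal to the layers, continuity requires the same specific discharge q through every layer.
Σ(b_i/K_i) = 4.27/4.61 + 7.98/313 + 4.75/182 = 0.9778 d.
q = Δh / Σ(b_i/K_i) = 3.56 / 0.9778 = 3.641 m/day.
In each layer the seepage velocity is v_i = q/n_i, so the layer transit time is t_i = b_i·n_i / q:
  layer 1 (medium sand): t_1 = 4.27 × 0.23 / 3.641 = 0.2698 d
  layer 2 (clean gravel): t_2 = 7.98 × 0.23 / 3.641 = 0.5041 d
  layer 3 (karst limestone): t_3 = 4.75 × 0.10 / 3.641 = 0.1305 d
Total t = Σ t_i = 0.9044 days.

0.904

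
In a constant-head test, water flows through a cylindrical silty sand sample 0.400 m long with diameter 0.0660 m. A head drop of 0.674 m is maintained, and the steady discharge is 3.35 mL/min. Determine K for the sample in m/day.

0.837

Cross-sectional area A = π·(d/2)² = π × (0.0660/2)² = 0.003421 m².
Convert discharge: 3.35 mL/min = 5.583e-08 m³/s.
Darcy's law rearranged: K = Q·L / (A·Δh) = 5.583e-08 × 0.400 / (0.003421 × 0.674) = 9.685e-06 m/s = 0.8368 m/day.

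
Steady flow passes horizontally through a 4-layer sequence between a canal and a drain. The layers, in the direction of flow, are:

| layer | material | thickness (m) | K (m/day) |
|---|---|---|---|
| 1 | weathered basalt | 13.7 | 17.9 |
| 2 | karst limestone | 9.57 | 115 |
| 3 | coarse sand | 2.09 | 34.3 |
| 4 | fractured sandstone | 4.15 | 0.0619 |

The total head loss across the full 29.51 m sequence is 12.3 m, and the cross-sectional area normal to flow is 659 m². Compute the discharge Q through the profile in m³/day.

119

Flow is perpendicular to layering, so the layers act in series and the equivalent K is the thickness-weighted harmonic mean.
Total thickness L = 13.7 + 9.57 + 2.09 + 4.15 = 29.51 m.
Σ(b_i/K_i) = 13.7/17.9 + 9.57/115 + 2.09/34.3 + 4.15/0.0619 = 67.95 d.
K_eq = L / Σ(b_i/K_i) = 29.51 / 67.95 = 0.4343 m/day.
Q = K_eq · A · (Δh/L) = 0.4343 × 659 × (12.3/29.51) = 119.3 m³/day.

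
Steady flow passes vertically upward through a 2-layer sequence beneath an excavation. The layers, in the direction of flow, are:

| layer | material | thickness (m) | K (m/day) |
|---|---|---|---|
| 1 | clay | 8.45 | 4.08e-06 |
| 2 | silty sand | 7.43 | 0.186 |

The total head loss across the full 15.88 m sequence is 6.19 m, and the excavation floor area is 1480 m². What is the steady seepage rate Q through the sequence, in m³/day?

0.00442

Flow is perpendicular to layering, so the layers act in series and the equivalent K is the thickness-weighted harmonic mean.
Total thickness L = 8.45 + 7.43 = 15.88 m.
Σ(b_i/K_i) = 8.45/4.08e-06 + 7.43/0.186 = 2.071e+06 d.
K_eq = L / Σ(b_i/K_i) = 15.88 / 2.071e+06 = 7.667e-06 m/day.
Q = K_eq · A · (Δh/L) = 7.667e-06 × 1480 × (6.19/15.88) = 0.004423 m³/day.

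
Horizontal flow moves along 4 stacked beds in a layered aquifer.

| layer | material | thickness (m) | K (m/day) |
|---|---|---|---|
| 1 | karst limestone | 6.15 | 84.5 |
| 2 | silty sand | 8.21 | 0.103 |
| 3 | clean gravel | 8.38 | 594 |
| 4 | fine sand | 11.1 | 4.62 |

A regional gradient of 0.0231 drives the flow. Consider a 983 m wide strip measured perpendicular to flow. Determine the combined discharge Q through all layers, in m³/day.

126000

Flow is parallel to layering, so each bed carries its own Darcy discharge and the transmissivities add.
Σ(K_i·b_i) = 84.5×6.15 + 0.103×8.21 + 594×8.38 + 4.62×11.1 = 5550 m²/day.
Hydraulic gradient i = 0.0231.
Q = Σ(K_i·b_i) · W · i = 5550 × 983 × 0.02310 = 1.260e+05 m³/day.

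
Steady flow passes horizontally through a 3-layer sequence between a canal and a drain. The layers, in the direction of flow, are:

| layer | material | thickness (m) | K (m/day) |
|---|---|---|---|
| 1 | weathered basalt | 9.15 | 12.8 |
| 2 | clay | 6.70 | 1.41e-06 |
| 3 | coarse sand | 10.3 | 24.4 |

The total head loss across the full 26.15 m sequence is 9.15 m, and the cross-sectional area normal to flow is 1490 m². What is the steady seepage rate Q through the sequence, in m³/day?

0.00287

Flow is perpendicular to layering, so the layers act in series and the equivalent K is the thickness-weighted harmonic mean.
Total thickness L = 9.15 + 6.70 + 10.3 = 26.15 m.
Σ(b_i/K_i) = 9.15/12.8 + 6.70/1.41e-06 + 10.3/24.4 = 4.752e+06 d.
K_eq = L / Σ(b_i/K_i) = 26.15 / 4.752e+06 = 5.503e-06 m/day.
Q = K_eq · A · (Δh/L) = 5.503e-06 × 1490 × (9.15/26.15) = 0.002869 m³/day.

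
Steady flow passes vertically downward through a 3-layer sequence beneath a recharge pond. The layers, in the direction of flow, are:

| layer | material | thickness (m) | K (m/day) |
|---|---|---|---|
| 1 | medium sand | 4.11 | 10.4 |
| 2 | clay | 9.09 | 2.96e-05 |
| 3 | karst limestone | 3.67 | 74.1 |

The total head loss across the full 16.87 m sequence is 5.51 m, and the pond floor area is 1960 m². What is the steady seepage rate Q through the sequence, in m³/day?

0.0352

Flow is perpendicular to layering, so the layers act in series and the equivalent K is the thickness-weighted harmonic mean.
Total thickness L = 4.11 + 9.09 + 3.67 = 16.87 m.
Σ(b_i/K_i) = 4.11/10.4 + 9.09/2.96e-05 + 3.67/74.1 = 3.071e+05 d.
K_eq = L / Σ(b_i/K_i) = 16.87 / 3.071e+05 = 5.493e-05 m/day.
Q = K_eq · A · (Δh/L) = 5.493e-05 × 1960 × (5.51/16.87) = 0.03517 m³/day.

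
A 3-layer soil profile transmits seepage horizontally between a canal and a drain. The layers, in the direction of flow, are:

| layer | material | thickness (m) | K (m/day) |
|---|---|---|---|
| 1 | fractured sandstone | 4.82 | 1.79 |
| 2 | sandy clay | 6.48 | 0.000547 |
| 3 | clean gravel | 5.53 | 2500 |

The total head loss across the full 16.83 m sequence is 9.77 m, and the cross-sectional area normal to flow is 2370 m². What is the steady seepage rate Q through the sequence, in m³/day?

1.95

Flow is perpendicular to layering, so the layers act in series and the equivalent K is the thickness-weighted harmonic mean.
Total thickness L = 4.82 + 6.48 + 5.53 = 16.83 m.
Σ(b_i/K_i) = 4.82/1.79 + 6.48/0.000547 + 5.53/2500 = 11849 d.
K_eq = L / Σ(b_i/K_i) = 16.83 / 11849 = 0.001420 m/day.
Q = K_eq · A · (Δh/L) = 0.001420 × 2370 × (9.77/16.83) = 1.954 m³/day.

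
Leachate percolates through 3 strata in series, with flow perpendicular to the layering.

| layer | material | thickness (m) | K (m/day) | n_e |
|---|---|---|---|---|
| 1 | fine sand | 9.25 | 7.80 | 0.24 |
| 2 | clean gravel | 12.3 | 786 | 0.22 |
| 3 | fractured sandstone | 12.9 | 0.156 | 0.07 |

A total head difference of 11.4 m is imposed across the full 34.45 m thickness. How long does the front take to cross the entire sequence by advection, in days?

With flow normal to the layers, continuity requires the same specific discharge q through every layer.
Σ(b_i/K_i) = 9.25/7.80 + 12.3/786 + 12.9/0.156 = 83.89 d.
q = Δh / Σ(b_i/K_i) = 11.4 / 83.89 = 0.1359 m/day.
In each layer the seepage velocity is v_i = q/n_i, so the layer transit time is t_i = b_i·n_i / q:
  layer 1 (fine sand): t_1 = 9.25 × 0.24 / 0.1359 = 16.34 d
  layer 2 (clean gravel): t_2 = 12.3 × 0.22 / 0.1359 = 19.91 d
  layer 3 (fractured sandstone): t_3 = 12.9 × 0.07 / 0.1359 = 6.645 d
Total t = Σ t_i = 42.90 days.

42.9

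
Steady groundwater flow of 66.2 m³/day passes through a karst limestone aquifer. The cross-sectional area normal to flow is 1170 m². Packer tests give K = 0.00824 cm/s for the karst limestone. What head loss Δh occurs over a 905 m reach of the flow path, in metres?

7.19

Convert K: 0.00824 cm/s × 864 = 7.119 m/day.
From Q = K·A·i, i = Q / (K·A) = 66.2 / (7.119 × 1170) = 0.007948.
Head loss Δh = i · L = 0.007948 × 905 = 7.192 m.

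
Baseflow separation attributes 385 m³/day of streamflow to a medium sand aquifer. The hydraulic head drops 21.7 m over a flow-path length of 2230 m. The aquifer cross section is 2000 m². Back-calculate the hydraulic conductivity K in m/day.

19.8

Hydraulic gradient i = Δh / L = 21.7 / 2230 = 0.009731.
From Q = K·A·i, K = Q / (A·i) = 385 / (2000 × 0.009731) = 19.78 m/day.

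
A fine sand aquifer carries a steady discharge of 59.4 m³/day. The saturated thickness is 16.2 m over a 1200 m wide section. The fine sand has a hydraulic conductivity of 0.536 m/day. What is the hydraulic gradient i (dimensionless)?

Cross-sectional area A = 1200 × 16.2 = 19440 m².
From Q = K·A·i, i = Q / (K·A) = 59.4 / (0.5360 × 19440) = 0.005701.

0.00570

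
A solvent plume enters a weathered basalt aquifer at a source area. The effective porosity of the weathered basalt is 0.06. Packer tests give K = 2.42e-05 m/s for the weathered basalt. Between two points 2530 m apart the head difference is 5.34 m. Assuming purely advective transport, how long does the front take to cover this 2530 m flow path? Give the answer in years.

94.2

Convert K: 2.42e-05 m/s × 86400 = 2.091 m/day.
Hydraulic gradient i = Δh / L = 5.34 / 2530 = 0.002111.
Darcy flux q = K · i = 2.091 × 0.002111 = 0.004413 m/day.
Seepage velocity v = q / n_e = 0.004413 / 0.06 = 0.07355 m/day.
Travel time t = L / v = 2530 / 0.07355 = 34397 days = 94.17 years.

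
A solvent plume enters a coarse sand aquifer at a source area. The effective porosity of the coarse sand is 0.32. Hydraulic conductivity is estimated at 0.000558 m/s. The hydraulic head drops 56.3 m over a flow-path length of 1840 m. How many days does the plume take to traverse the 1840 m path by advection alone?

Convert K: 0.000558 m/s × 86400 = 48.21 m/day.
Hydraulic gradient i = Δh / L = 56.3 / 1840 = 0.03060.
Darcy flux q = K · i = 48.21 × 0.03060 = 1.475 m/day.
Seepage velocity v = q / n_e = 1.475 / 0.32 = 4.610 m/day.
Travel time t = L / v = 1840 / 4.610 = 399.1 days.

399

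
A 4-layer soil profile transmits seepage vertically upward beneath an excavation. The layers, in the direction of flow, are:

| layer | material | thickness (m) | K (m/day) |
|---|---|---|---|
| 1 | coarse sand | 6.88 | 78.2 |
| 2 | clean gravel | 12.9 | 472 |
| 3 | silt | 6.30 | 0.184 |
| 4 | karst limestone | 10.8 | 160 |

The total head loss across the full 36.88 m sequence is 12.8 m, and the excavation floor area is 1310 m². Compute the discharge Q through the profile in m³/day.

487

Flow is perpendicular to layering, so the layers act in series and the equivalent K is the thickness-weighted harmonic mean.
Total thickness L = 6.88 + 12.9 + 6.30 + 10.8 = 36.88 m.
Σ(b_i/K_i) = 6.88/78.2 + 12.9/472 + 6.30/0.184 + 10.8/160 = 34.42 d.
K_eq = L / Σ(b_i/K_i) = 36.88 / 34.42 = 1.071 m/day.
Q = K_eq · A · (Δh/L) = 1.071 × 1310 × (12.8/36.88) = 487.1 m³/day.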